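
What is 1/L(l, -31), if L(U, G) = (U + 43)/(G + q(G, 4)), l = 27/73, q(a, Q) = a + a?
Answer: -6789/3166 ≈ -2.1443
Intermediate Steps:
q(a, Q) = 2*a
l = 27/73 (l = 27*(1/73) = 27/73 ≈ 0.36986)
L(U, G) = (43 + U)/(3*G) (L(U, G) = (U + 43)/(G + 2*G) = (43 + U)/((3*G)) = (43 + U)*(1/(3*G)) = (43 + U)/(3*G))
1/L(l, -31) = 1/((1/3)*(43 + 27/73)/(-31)) = 1/((1/3)*(-1/31)*(3166/73)) = 1/(-3166/6789) = -6789/3166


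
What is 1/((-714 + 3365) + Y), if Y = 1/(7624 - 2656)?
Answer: 4968/13170169 ≈ 0.00037722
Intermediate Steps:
Y = 1/4968 ≈ 0.00020129
1/((-714 + 3365) + Y) = 1/((-714 + 3365) + 1/4968) = 1/(2651 + 1/4968) = 1/(13170169/4968) = 4968/13170169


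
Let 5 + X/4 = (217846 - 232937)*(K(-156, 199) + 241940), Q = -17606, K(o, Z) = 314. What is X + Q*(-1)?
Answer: -14623402870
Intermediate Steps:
X = -14623420476 (X = -20 + 4*((217846 - 232937)*(314 + 241940)) = -20 + 4*(-15091*242254) = -20 + 4*(-3655855114) = -20 - 14623420456 = -14623420476)
X + Q*(-1) = -14623420476 - 17606*(-1) = -14623420476 + 17606 = -14623402870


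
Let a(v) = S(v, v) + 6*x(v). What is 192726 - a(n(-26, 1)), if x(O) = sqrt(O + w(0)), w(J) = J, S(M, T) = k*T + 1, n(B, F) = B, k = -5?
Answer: 192595 - 6*I*sqrt(26) ≈ 1.926e+5 - 30.594*I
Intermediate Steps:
S(M, T) = 1 - 5*T (S(M, T) = -5*T + 1 = 1 - 5*T)
x(O) = sqrt(O) (x(O) = sqrt(O + 0) = sqrt(O))
a(v) = 1 - 5*v + 6*sqrt(v) (a(v) = (1 - 5*v) + 6*sqrt(v) = 1 - 5*v + 6*sqrt(v))
192726 - a(n(-26, 1)) = 192726 - (1 - 5*(-26) + 6*sqrt(-26)) = 192726 - (1 + 130 + 6*(I*sqrt(26))) = 192726 - (1 + 130 + 6*I*sqrt(26)) = 192726 - (131 + 6*I*sqrt(26)) = 192726 + (-131 - 6*I*sqrt(26)) = 192595 - 6*I*sqrt(26)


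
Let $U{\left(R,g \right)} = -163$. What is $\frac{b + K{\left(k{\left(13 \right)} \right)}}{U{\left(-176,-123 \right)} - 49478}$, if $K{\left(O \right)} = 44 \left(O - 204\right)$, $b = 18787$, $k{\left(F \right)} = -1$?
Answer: $- \frac{9767}{49641} \approx -0.19675$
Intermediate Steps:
$K{\left(O \right)} = -8976 + 44 O$ ($K{\left(O \right)} = 44 \left(-204 + O\right) = -8976 + 44 O$)
$\frac{b + K{\left(k{\left(13 \right)} \right)}}{U{\left(-176,-123 \right)} - 49478} = \frac{18787 + \left(-8976 + 44 \left(-1\right)\right)}{-163 - 49478} = \frac{18787 - 9020}{-49641} = \left(18787 - 9020\right) \left(- \frac{1}{49641}\right) = 9767 \left(- \frac{1}{49641}\right) = - \frac{9767}{49641}$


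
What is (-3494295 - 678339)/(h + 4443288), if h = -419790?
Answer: -695439/670583 ≈ -1.0371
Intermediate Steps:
(-3494295 - 678339)/(h + 4443288) = (-3494295 - 678339)/(-419790 + 4443288) = -4172634/4023498 = -4172634*1/4023498 = -695439/670583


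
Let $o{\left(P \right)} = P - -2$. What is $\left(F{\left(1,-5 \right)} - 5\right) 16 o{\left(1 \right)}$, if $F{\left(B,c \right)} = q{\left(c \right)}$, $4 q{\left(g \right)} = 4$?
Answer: $-192$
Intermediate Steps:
$q{\left(g \right)} = 1$ ($q{\left(g \right)} = \frac{1}{4} \cdot 4 = 1$)
$F{\left(B,c \right)} = 1$
$o{\left(P \right)} = 2 + P$ ($o{\left(P \right)} = P + 2 = 2 + P$)
$\left(F{\left(1,-5 \right)} - 5\right) 16 o{\left(1 \right)} = \left(1 - 5\right) 16 \left(2 + 1\right) = \left(-4\right) 16 \cdot 3 = \left(-64\right) 3 = -192$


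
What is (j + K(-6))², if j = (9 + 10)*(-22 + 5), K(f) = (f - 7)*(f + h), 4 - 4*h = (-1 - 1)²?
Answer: 60025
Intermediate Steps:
h = 0 (h = 1 - (-1 - 1)²/4 = 1 - ¼*(-2)² = 1 - ¼*4 = 1 - 1 = 0)
K(f) = f*(-7 + f) (K(f) = (f - 7)*(f + 0) = (-7 + f)*f = f*(-7 + f))
j = -323 (j = 19*(-17) = -323)
(j + K(-6))² = (-323 - 6*(-7 - 6))² = (-323 - 6*(-13))² = (-323 + 78)² = (-245)² = 60025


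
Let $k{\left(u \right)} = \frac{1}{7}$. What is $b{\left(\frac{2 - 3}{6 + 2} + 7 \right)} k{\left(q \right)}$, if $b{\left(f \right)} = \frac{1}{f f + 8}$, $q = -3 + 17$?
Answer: $\frac{64}{24759} \approx 0.0025849$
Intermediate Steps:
$q = 14$
$b{\left(f \right)} = \frac{1}{8 + f^{2}}$ ($b{\left(f \right)} = \frac{1}{f^{2} + 8} = \frac{1}{8 + f^{2}}$)
$k{\left(u \right)} = \frac{1}{7}$
$b{\left(\frac{2 - 3}{6 + 2} + 7 \right)} k{\left(q \right)} = \frac{1}{8 + \left(\frac{2 - 3}{6 + 2} + 7\right)^{2}} \cdot \frac{1}{7} = \frac{1}{8 + \left(- \frac{1}{8} + 7\right)^{2}} \cdot \frac{1}{7} = \frac{1}{8 + \left(\frac{55}{8}\right)^{2}} \cdot \frac{1}{7} = \frac{1}{8 + \frac{3025}{64}} \cdot \frac{1}{7} = \frac{1}{\frac{3537}{64}} \cdot \frac{1}{7} = \frac{64}{3537} \cdot \frac{1}{7} = \frac{64}{24759}$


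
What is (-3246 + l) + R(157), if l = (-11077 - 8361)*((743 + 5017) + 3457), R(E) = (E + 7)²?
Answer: -179136396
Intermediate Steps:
R(E) = (7 + E)²
l = -179160046 (l = -19438*(5760 + 3457) = -19438*9217 = -179160046)
(-3246 + l) + R(157) = (-3246 - 179160046) + (7 + 157)² = -179163292 + 164² = -179163292 + 26896 = -179136396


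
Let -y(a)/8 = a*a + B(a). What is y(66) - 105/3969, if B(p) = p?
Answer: -6686069/189 ≈ -35376.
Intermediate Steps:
y(a) = -8*a - 8*a**2 (y(a) = -8*(a*a + a) = -8*(a**2 + a) = -8*(a + a**2) = -8*a - 8*a**2)
y(66) - 105/3969 = 8*66*(-1 - 1*66) - 105/3969 = 8*66*(-1 - 66) - 105/3969 = 8*66*(-67) - 1*5/189 = -35376 - 5/189 = -6686069/189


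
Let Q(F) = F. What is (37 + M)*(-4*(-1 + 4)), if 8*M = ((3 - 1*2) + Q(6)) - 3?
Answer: -450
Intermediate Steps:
M = 1/2 (M = (((3 - 1*2) + 6) - 3)/8 = (((3 - 2) + 6) - 3)/8 = ((1 + 6) - 3)/8 = (7 - 3)/8 = (1/8)*4 = 1/2 ≈ 0.50000)
(37 + M)*(-4*(-1 + 4)) = (37 + 1/2)*(-4*(-1 + 4)) = 75*(-4*3)/2 = (75/2)*(-12) = -450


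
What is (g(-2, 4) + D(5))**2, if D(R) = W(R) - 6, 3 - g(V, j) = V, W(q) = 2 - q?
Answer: 16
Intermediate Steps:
g(V, j) = 3 - V
D(R) = -4 - R (D(R) = (2 - R) - 6 = -4 - R)
(g(-2, 4) + D(5))**2 = ((3 - 1*(-2)) + (-4 - 1*5))**2 = ((3 + 2) + (-4 - 5))**2 = (5 - 9)**2 = (-4)**2 = 16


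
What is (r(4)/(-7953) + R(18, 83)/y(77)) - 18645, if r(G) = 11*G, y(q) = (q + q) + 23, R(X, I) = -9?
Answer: -795342170/42657 ≈ -18645.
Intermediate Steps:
y(q) = 23 + 2*q (y(q) = 2*q + 23 = 23 + 2*q)
(r(4)/(-7953) + R(18, 83)/y(77)) - 18645 = ((11*4)/(-7953) - 9/(23 + 2*77)) - 18645 = (44*(-1/7953) - 9/(23 + 154)) - 18645 = (-4/723 - 9/177) - 18645 = (-4/723 - 9*1/177) - 18645 = (-4/723 - 3/59) - 18645 = -2405/42657 - 18645 = -795342170/42657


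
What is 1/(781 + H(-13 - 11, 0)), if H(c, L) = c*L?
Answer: 1/781 ≈ 0.0012804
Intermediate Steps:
H(c, L) = L*c
1/(781 + H(-13 - 11, 0)) = 1/(781 + 0*(-13 - 11)) = 1/(781 + 0*(-24)) = 1/(781 + 0) = 1/781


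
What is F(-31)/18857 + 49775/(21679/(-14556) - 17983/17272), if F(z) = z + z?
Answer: -58994106418801058/2999206962563 ≈ -19670.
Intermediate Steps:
F(z) = 2*z
F(-31)/18857 + 49775/(21679/(-14556) - 17983/17272) = (2*(-31))/18857 + 49775/(21679/(-14556) - 17983/17272) = -62*1/18857 + 49775/(21679*(-1/14556) - 17983*1/17272) = -62/18857 + 49775/(-21679/14556 - 17983/17272) = -62/18857 + 49775/(-159050059/62852808) = -62/18857 + 49775*(-62852808/159050059) = -62/18857 - 3128498518200/159050059 = -58994106418801058/2999206962563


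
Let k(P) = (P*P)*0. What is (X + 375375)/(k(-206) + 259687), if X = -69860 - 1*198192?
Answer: 107323/259687 ≈ 0.41328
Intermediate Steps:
X = -268052 (X = -69860 - 198192 = -268052)
k(P) = 0 (k(P) = P**2*0 = 0)
(X + 375375)/(k(-206) + 259687) = (-268052 + 375375)/(0 + 259687) = 107323/259687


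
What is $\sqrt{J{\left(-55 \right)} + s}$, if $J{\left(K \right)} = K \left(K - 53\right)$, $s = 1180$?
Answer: $4 \sqrt{445} \approx 84.38$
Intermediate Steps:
$J{\left(K \right)} = K \left(-53 + K\right)$
$\sqrt{J{\left(-55 \right)} + s} = \sqrt{- 55 \left(-53 - 55\right) + 1180} = \sqrt{\left(-55\right) \left(-108\right) + 1180} = \sqrt{5940 + 1180} = \sqrt{7120} = 4 \sqrt{445}$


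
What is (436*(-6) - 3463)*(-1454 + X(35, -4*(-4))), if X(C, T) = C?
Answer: 8626101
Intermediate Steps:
(436*(-6) - 3463)*(-1454 + X(35, -4*(-4))) = (436*(-6) - 3463)*(-1454 + 35) = (-2616 - 3463)*(-1419) = -6079*(-1419) = 8626101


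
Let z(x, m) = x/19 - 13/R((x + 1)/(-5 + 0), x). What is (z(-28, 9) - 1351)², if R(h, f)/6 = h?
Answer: 17340136894201/9474084 ≈ 1.8303e+6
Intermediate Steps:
R(h, f) = 6*h
z(x, m) = -13/(-6/5 - 6*x/5) + x/19 (z(x, m) = x/19 - 13*(-5 + 0)/(6*(x + 1)) = x*(1/19) - 13*(-5/(6*(1 + x))) = x/19 - 13*(-5/(6*(1 + x))) = x/19 - 13*1/(6*(-⅕ - x/5)) = x/19 - 13/(-6/5 - 6*x/5) = -13/(-6/5 - 6*x/5) + x/19)
(z(-28, 9) - 1351)² = ((1235 + 6*(-28)*(1 - 28))/(114*(1 - 28)) - 1351)² = ((1/114)*(1235 + 6*(-28)*(-27))/(-27) - 1351)² = ((1/114)*(-1/27)*(1235 + 4536) - 1351)² = ((1/114)*(-1/27)*5771 - 1351)² = (-5771/3078 - 1351)² = (-4164149/3078)² = 17340136894201/9474084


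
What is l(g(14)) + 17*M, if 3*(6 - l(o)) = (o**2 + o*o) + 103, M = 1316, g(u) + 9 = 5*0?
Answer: 66869/3 ≈ 22290.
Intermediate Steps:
g(u) = -9 (g(u) = -9 + 5*0 = -9 + 0 = -9)
l(o) = -85/3 - 2*o**2/3 (l(o) = 6 - ((o**2 + o*o) + 103)/3 = 6 - ((o**2 + o**2) + 103)/3 = 6 - (2*o**2 + 103)/3 = 6 - (103 + 2*o**2)/3 = 6 + (-103/3 - 2*o**2/3) = -85/3 - 2*o**2/3)
l(g(14)) + 17*M = (-85/3 - 2/3*(-9)**2) + 17*1316 = (-85/3 - 2/3*81) + 22372 = (-85/3 - 54) + 22372 = -247/3 + 22372 = 66869/3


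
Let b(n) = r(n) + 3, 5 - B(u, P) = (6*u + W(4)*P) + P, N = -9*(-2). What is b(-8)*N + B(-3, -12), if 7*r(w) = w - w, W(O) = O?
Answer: 137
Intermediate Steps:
r(w) = 0 (r(w) = (w - w)/7 = (1/7)*0 = 0)
N = 18
B(u, P) = 5 - 6*u - 5*P (B(u, P) = 5 - ((6*u + 4*P) + P) = 5 - ((4*P + 6*u) + P) = 5 - (5*P + 6*u) = 5 + (-6*u - 5*P) = 5 - 6*u - 5*P)
b(n) = 3 (b(n) = 0 + 3 = 3)
b(-8)*N + B(-3, -12) = 3*18 + (5 - 6*(-3) - 5*(-12)) = 54 + (5 + 18 + 60) = 54 + 83 = 137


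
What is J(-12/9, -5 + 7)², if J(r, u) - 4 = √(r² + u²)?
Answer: 196/9 + 16*√13/3 ≈ 41.007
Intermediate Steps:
J(r, u) = 4 + √(r² + u²)
J(-12/9, -5 + 7)² = (4 + √((-12/9)² + (-5 + 7)²))² = (4 + √((-12*⅑)² + 2²))² = (4 + √((-4/3)² + 4))² = (4 + √(16/9 + 4))² = (4 + √(52/9))² = (4 + 2*√13/3)²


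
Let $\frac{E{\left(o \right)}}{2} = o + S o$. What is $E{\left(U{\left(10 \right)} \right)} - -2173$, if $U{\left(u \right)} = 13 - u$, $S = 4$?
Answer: $2203$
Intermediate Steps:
$E{\left(o \right)} = 10 o$ ($E{\left(o \right)} = 2 \left(o + 4 o\right) = 2 \cdot 5 o = 10 o$)
$E{\left(U{\left(10 \right)} \right)} - -2173 = 10 \left(13 - 10\right) - -2173 = 10 \left(13 - 10\right) + 2173 = 10 \cdot 3 + 2173 = 30 + 2173 = 2203$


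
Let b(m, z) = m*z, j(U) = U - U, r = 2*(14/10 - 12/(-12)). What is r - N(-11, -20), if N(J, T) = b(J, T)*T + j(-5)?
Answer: 22024/5 ≈ 4404.8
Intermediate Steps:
r = 24/5 (r = 2*(14*(1/10) - 12*(-1/12)) = 2*(7/5 + 1) = 2*(12/5) = 24/5 ≈ 4.8000)
j(U) = 0
N(J, T) = J*T**2 (N(J, T) = (J*T)*T + 0 = J*T**2 + 0 = J*T**2)
r - N(-11, -20) = 24/5 - (-11)*(-20)**2 = 24/5 - (-11)*400 = 24/5 - 1*(-4400) = 24/5 + 4400 = 22024/5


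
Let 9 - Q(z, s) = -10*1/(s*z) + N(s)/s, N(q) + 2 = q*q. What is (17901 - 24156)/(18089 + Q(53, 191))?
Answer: -63319365/181272677 ≈ -0.34930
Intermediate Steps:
N(q) = -2 + q² (N(q) = -2 + q*q = -2 + q²)
Q(z, s) = 9 - (-2 + s²)/s + 10/(s*z) (Q(z, s) = 9 - (-10*1/(s*z) + (-2 + s²)/s) = 9 - (-10/(s*z) + (-2 + s²)/s) = 9 - ((-2 + s²)/s - 10/(s*z)) = 9 + (-(-2 + s²)/s + 10/(s*z)) = 9 - (-2 + s²)/s + 10/(s*z))
(17901 - 24156)/(18089 + Q(53, 191)) = (17901 - 24156)/(18089 + (9 - 1*191 + 2/191 + 10/(191*53))) = -6255/(18089 + (9 - 191 + 2*(1/191) + 10*(1/191)*(1/53))) = -6255/(18089 + (9 - 191 + 2/191 + 10/10123)) = -6255/(18089 - 1842270/10123) = -6255/181272677/10123 = -6255*10123/181272677 = -63319365/181272677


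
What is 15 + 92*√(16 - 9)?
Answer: 15 + 92*√7 ≈ 258.41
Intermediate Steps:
15 + 92*√(16 - 9) = 15 + 92*√7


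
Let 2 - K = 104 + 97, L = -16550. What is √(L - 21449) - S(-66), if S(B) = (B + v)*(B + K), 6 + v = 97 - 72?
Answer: -12455 + I*√37999 ≈ -12455.0 + 194.93*I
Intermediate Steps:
K = -199 (K = 2 - (104 + 97) = 2 - 1*201 = 2 - 201 = -199)
v = 19 (v = -6 + (97 - 72) = -6 + 25 = 19)
S(B) = (-199 + B)*(19 + B) (S(B) = (B + 19)*(B - 199) = (19 + B)*(-199 + B) = (-199 + B)*(19 + B))
√(L - 21449) - S(-66) = √(-16550 - 21449) - (-3781 + (-66)² - 180*(-66)) = √(-37999) - (-3781 + 4356 + 11880) = I*√37999 - 1*12455 = I*√37999 - 12455 = -12455 + I*√37999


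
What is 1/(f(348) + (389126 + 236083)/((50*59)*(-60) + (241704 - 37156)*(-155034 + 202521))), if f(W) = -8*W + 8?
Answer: -3237731292/8987941858189 ≈ -0.00036023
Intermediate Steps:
f(W) = 8 - 8*W
1/(f(348) + (389126 + 236083)/((50*59)*(-60) + (241704 - 37156)*(-155034 + 202521))) = 1/((8 - 8*348) + (389126 + 236083)/((50*59)*(-60) + (241704 - 37156)*(-155034 + 202521))) = 1/((8 - 2784) + 625209/(2950*(-60) + 204548*47487)) = 1/(-2776 + 625209/(-177000 + 9713370876)) = 1/(-2776 + 625209/9713193876) = 1/(-2776 + 625209*(1/9713193876)) = 1/(-2776 + 208403/3237731292) = 1/(-8987941858189/3237731292) = -3237731292/8987941858189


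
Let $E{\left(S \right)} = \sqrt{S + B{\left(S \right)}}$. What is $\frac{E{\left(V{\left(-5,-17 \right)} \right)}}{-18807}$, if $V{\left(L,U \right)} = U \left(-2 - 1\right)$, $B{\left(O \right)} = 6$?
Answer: $- \frac{\sqrt{57}}{18807} \approx -0.00040144$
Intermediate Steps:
$V{\left(L,U \right)} = - 3 U$ ($V{\left(L,U \right)} = U \left(-3\right) = - 3 U$)
$E{\left(S \right)} = \sqrt{6 + S}$ ($E{\left(S \right)} = \sqrt{S + 6} = \sqrt{6 + S}$)
$\frac{E{\left(V{\left(-5,-17 \right)} \right)}}{-18807} = \frac{\sqrt{6 - -51}}{-18807} = \sqrt{6 + 51} \left(- \frac{1}{18807}\right) = \sqrt{57} \left(- \frac{1}{18807}\right) = - \frac{\sqrt{57}}{18807}$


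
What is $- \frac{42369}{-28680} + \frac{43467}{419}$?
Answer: $\frac{421462057}{4005640} \approx 105.22$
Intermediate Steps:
$- \frac{42369}{-28680} + \frac{43467}{419} = \left(-42369\right) \left(- \frac{1}{28680}\right) + 43467 \cdot \frac{1}{419} = \frac{14123}{9560} + \frac{43467}{419} = \frac{421462057}{4005640}$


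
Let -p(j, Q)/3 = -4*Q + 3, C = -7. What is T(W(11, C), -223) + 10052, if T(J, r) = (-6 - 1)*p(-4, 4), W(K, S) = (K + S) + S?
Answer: 9779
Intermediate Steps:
p(j, Q) = -9 + 12*Q (p(j, Q) = -3*(-4*Q + 3) = -3*(3 - 4*Q) = -9 + 12*Q)
W(K, S) = K + 2*S
T(J, r) = -273 (T(J, r) = (-6 - 1)*(-9 + 12*4) = -7*(-9 + 48) = -7*39 = -273)
T(W(11, C), -223) + 10052 = -273 + 10052 = 9779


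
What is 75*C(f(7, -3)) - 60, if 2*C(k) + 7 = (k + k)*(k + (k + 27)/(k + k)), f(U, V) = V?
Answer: 2505/2 ≈ 1252.5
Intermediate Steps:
C(k) = -7/2 + k*(k + (27 + k)/(2*k)) (C(k) = -7/2 + ((k + k)*(k + (k + 27)/(k + k)))/2 = -7/2 + ((2*k)*(k + (27 + k)/((2*k))))/2 = -7/2 + ((2*k)*(k + (27 + k)*(1/(2*k))))/2 = -7/2 + ((2*k)*(k + (27 + k)/(2*k)))/2 = -7/2 + (2*k*(k + (27 + k)/(2*k)))/2 = -7/2 + k*(k + (27 + k)/(2*k)))
75*C(f(7, -3)) - 60 = 75*(10 + (-3)**2 + (1/2)*(-3)) - 60 = 75*(10 + 9 - 3/2) - 60 = 75*(35/2) - 60 = 2625/2 - 60 = 2505/2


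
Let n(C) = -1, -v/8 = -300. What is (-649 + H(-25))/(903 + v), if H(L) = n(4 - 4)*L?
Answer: -208/1101 ≈ -0.18892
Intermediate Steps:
v = 2400 (v = -8*(-300) = 2400)
H(L) = -L
(-649 + H(-25))/(903 + v) = (-649 - 1*(-25))/(903 + 2400) = (-649 + 25)/3303 = (1/3303)*(-624) = -208/1101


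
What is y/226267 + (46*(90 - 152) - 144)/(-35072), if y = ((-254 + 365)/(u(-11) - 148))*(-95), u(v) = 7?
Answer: 7996096721/93243725632 ≈ 0.085755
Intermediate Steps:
y = 3515/47 (y = ((-254 + 365)/(7 - 148))*(-95) = (111/(-141))*(-95) = (111*(-1/141))*(-95) = -37/47*(-95) = 3515/47 ≈ 74.787)
y/226267 + (46*(90 - 152) - 144)/(-35072) = (3515/47)/226267 + (46*(90 - 152) - 144)/(-35072) = (3515/47)*(1/226267) + (46*(-62) - 144)*(-1/35072) = 3515/10634549 + (-2852 - 144)*(-1/35072) = 3515/10634549 - 2996*(-1/35072) = 3515/10634549 + 749/8768 = 7996096721/93243725632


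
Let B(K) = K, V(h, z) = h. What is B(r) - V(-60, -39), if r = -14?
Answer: 46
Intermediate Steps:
B(r) - V(-60, -39) = -14 - 1*(-60) = -14 + 60 = 46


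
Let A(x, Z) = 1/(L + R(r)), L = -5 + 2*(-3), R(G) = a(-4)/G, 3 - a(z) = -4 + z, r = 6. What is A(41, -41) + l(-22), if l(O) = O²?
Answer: 26614/55 ≈ 483.89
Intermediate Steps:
a(z) = 7 - z (a(z) = 3 - (-4 + z) = 3 + (4 - z) = 7 - z)
R(G) = 11/G (R(G) = (7 - 1*(-4))/G = (7 + 4)/G = 11/G)
L = -11 (L = -5 - 6 = -11)
A(x, Z) = -6/55 (A(x, Z) = 1/(-11 + 11/6) = 1/(-55/6) = -6/55)
A(41, -41) + l(-22) = -6/55 + (-22)² = -6/55 + 484 = 26614/55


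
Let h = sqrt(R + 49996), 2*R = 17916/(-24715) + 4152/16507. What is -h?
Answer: -sqrt(8321291493576700920070)/407970505 ≈ -223.60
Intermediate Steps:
R = -96561366/407970505 (R = (17916/(-24715) + 4152/16507)/2 = (17916*(-1/24715) + 4152*(1/16507))/2 = (-17916/24715 + 4152/16507)/2 = (1/2)*(-193122732/407970505) = -96561366/407970505 ≈ -0.23669)
h = sqrt(8321291493576700920070)/407970505 (h = sqrt(-96561366/407970505 + 49996) = sqrt(20396796806614/407970505) = sqrt(8321291493576700920070)/407970505 ≈ 223.60)
-h = -sqrt(8321291493576700920070)/407970505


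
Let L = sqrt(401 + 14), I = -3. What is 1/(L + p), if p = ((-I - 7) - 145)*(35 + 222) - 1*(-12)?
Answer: -38281/1465434546 - sqrt(415)/1465434546 ≈ -2.6137e-5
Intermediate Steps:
L = sqrt(415) ≈ 20.372
p = -38281 (p = ((-1*(-3) - 7) - 145)*(35 + 222) - 1*(-12) = ((3 - 7) - 145)*257 + 12 = (-4 - 145)*257 + 12 = -149*257 + 12 = -38293 + 12 = -38281)
1/(L + p) = 1/(sqrt(415) - 38281) = 1/(-38281 + sqrt(415))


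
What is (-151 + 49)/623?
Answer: -102/623 ≈ -0.16372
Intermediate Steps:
(-151 + 49)/623 = -102*1/623 = -102/623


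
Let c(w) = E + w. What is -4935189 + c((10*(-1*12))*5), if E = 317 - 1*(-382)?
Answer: -4935090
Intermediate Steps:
E = 699 (E = 317 + 382 = 699)
c(w) = 699 + w
-4935189 + c((10*(-1*12))*5) = -4935189 + (699 + (10*(-1*12))*5) = -4935189 + (699 + (10*(-12))*5) = -4935189 + (699 - 120*5) = -4935189 + (699 - 600) = -4935189 + 99 = -4935090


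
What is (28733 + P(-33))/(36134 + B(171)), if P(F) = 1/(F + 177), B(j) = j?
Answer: 4137553/5227920 ≈ 0.79143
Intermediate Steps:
P(F) = 1/(177 + F)
(28733 + P(-33))/(36134 + B(171)) = (28733 + 1/(177 - 33))/(36134 + 171) = (28733 + 1/144)/36305 = (28733 + 1/144)*(1/36305) = (4137553/144)*(1/36305) = 4137553/5227920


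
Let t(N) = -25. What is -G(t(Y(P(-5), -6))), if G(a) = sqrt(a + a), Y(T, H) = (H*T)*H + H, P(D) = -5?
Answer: -5*I*sqrt(2) ≈ -7.0711*I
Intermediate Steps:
Y(T, H) = H + T*H**2 (Y(T, H) = T*H**2 + H = H + T*H**2)
G(a) = sqrt(2)*sqrt(a) (G(a) = sqrt(2*a) = sqrt(2)*sqrt(a))
-G(t(Y(P(-5), -6))) = -sqrt(2)*sqrt(-25) = -sqrt(2)*5*I = -5*I*sqrt(2)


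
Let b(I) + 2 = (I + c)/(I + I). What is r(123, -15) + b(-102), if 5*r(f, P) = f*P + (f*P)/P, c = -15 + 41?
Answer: -88237/255 ≈ -346.03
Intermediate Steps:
c = 26
r(f, P) = f/5 + P*f/5 (r(f, P) = (f*P + (f*P)/P)/5 = (P*f + (P*f)/P)/5 = (P*f + f)/5 = (f + P*f)/5 = f/5 + P*f/5)
b(I) = -2 + (26 + I)/(2*I) (b(I) = -2 + (I + 26)/(I + I) = -2 + (26 + I)/((2*I)) = -2 + (26 + I)*(1/(2*I)) = -2 + (26 + I)/(2*I))
r(123, -15) + b(-102) = (⅕)*123*(1 - 15) + (-3/2 + 13/(-102)) = (⅕)*123*(-14) + (-3/2 + 13*(-1/102)) = -1722/5 + (-3/2 - 13/102) = -1722/5 - 83/51 = -88237/255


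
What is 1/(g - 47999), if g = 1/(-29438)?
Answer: -29438/1412994563 ≈ -2.0834e-5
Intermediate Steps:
g = -1/29438 ≈ -3.3970e-5
1/(g - 47999) = 1/(-1/29438 - 47999) = 1/(-1412994563/29438) = -29438/1412994563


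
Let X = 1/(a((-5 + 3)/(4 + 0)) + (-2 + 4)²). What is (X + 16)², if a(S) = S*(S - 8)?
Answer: 283024/1089 ≈ 259.89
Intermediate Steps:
a(S) = S*(-8 + S)
X = 4/33 (X = 1/(((-5 + 3)/(4 + 0))*(-8 + (-5 + 3)/(4 + 0)) + (-2 + 4)²) = 1/((-2/4)*(-8 - 2/4) + 2²) = 1/((-2*¼)*(-8 - 2*¼) + 4) = 1/(-(-8 - ½)/2 + 4) = 1/(-½*(-17/2) + 4) = 1/(17/4 + 4) = 1/(33/4) = 4/33 ≈ 0.12121)
(X + 16)² = (4/33 + 16)² = (532/33)² = 283024/1089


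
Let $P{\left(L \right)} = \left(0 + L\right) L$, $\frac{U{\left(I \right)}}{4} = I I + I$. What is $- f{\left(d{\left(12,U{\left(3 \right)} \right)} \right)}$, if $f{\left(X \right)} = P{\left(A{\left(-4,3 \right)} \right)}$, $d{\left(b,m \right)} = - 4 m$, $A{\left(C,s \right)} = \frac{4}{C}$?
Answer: $-1$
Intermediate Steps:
$U{\left(I \right)} = 4 I + 4 I^{2}$ ($U{\left(I \right)} = 4 \left(I I + I\right) = 4 \left(I^{2} + I\right) = 4 \left(I + I^{2}\right) = 4 I + 4 I^{2}$)
$P{\left(L \right)} = L^{2}$ ($P{\left(L \right)} = L L = L^{2}$)
$f{\left(X \right)} = 1$ ($f{\left(X \right)} = \left(\frac{4}{-4}\right)^{2} = \left(4 \left(- \frac{1}{4}\right)\right)^{2} = \left(-1\right)^{2} = 1$)
$- f{\left(d{\left(12,U{\left(3 \right)} \right)} \right)} = \left(-1\right) 1 = -1$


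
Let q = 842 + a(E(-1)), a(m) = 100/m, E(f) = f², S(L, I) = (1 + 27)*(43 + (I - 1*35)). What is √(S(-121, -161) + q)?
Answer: I*√3342 ≈ 57.81*I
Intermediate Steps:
S(L, I) = 224 + 28*I (S(L, I) = 28*(43 + (I - 35)) = 28*(43 + (-35 + I)) = 28*(8 + I) = 224 + 28*I)
q = 942 (q = 842 + 100/((-1)²) = 842 + 100/1 = 842 + 100*1 = 842 + 100 = 942)
√(S(-121, -161) + q) = √((224 + 28*(-161)) + 942) = √((224 - 4508) + 942) = √(-4284 + 942) = √(-3342) = I*√3342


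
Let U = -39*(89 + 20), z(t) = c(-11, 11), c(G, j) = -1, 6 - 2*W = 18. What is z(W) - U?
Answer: 4250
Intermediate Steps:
W = -6 (W = 3 - 1/2*18 = 3 - 9 = -6)
z(t) = -1
U = -4251 (U = -39*109 = -4251)
z(W) - U = -1 - 1*(-4251) = -1 + 4251 = 4250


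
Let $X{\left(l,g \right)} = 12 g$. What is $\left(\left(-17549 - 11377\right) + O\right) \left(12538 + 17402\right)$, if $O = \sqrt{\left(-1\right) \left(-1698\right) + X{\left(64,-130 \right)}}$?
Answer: $-866044440 + 29940 \sqrt{138} \approx -8.6569 \cdot 10^{8}$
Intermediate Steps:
$O = \sqrt{138}$ ($O = \sqrt{\left(-1\right) \left(-1698\right) + 12 \left(-130\right)} = \sqrt{1698 - 1560} = \sqrt{138} \approx 11.747$)
$\left(\left(-17549 - 11377\right) + O\right) \left(12538 + 17402\right) = \left(\left(-17549 - 11377\right) + \sqrt{138}\right) \left(12538 + 17402\right) = \left(\left(-17549 - 11377\right) + \sqrt{138}\right) 29940 = \left(-28926 + \sqrt{138}\right) 29940 = -866044440 + 29940 \sqrt{138}$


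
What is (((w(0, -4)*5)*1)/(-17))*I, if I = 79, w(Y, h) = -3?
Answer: 1185/17 ≈ 69.706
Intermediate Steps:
(((w(0, -4)*5)*1)/(-17))*I = ((-3*5*1)/(-17))*79 = -(-15)/17*79 = -1/17*(-15)*79 = (15/17)*79 = 1185/17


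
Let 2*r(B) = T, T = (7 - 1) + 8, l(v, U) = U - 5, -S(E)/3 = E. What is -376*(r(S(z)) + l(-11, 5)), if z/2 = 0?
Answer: -2632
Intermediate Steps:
z = 0 (z = 2*0 = 0)
S(E) = -3*E
l(v, U) = -5 + U
T = 14 (T = 6 + 8 = 14)
r(B) = 7 (r(B) = (½)*14 = 7)
-376*(r(S(z)) + l(-11, 5)) = -376*(7 + (-5 + 5)) = -376*(7 + 0) = -376*7 = -2632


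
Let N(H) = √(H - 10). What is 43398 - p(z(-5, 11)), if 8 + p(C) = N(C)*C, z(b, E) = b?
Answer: 43406 + 5*I*√15 ≈ 43406.0 + 19.365*I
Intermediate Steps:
N(H) = √(-10 + H)
p(C) = -8 + C*√(-10 + C) (p(C) = -8 + √(-10 + C)*C = -8 + C*√(-10 + C))
43398 - p(z(-5, 11)) = 43398 - (-8 - 5*√(-10 - 5)) = 43398 - (-8 - 5*I*√15) = 43398 + (8 + 5*I*√15) = 43406 + 5*I*√15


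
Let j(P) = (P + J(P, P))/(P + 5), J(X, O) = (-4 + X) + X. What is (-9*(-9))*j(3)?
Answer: 405/8 ≈ 50.625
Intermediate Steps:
J(X, O) = -4 + 2*X
j(P) = (-4 + 3*P)/(5 + P) (j(P) = (P + (-4 + 2*P))/(P + 5) = (-4 + 3*P)/(5 + P))
(-9*(-9))*j(3) = (-9*(-9))*((-4 + 3*3)/(5 + 3)) = 81*((-4 + 9)/8) = 81*((⅛)*5) = 81*(5/8) = 405/8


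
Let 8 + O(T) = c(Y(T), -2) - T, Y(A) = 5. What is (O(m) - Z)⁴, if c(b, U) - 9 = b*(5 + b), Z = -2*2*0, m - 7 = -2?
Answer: 4477456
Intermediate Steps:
m = 5 (m = 7 - 2 = 5)
Z = 0 (Z = -4*0 = 0)
c(b, U) = 9 + b*(5 + b)
O(T) = 51 - T (O(T) = -8 + ((9 + 5² + 5*5) - T) = -8 + ((9 + 25 + 25) - T) = -8 + (59 - T) = 51 - T)
(O(m) - Z)⁴ = ((51 - 1*5) - 1*0)⁴ = ((51 - 5) + 0)⁴ = (46 + 0)⁴ = 46⁴ = 4477456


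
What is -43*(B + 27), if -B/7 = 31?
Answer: 8170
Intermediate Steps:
B = -217 (B = -7*31 = -217)
-43*(B + 27) = -43*(-217 + 27) = -43*(-190) = 8170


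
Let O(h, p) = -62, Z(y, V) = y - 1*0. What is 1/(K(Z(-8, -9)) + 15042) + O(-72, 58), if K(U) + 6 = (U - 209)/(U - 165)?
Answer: -161289417/2601445 ≈ -62.000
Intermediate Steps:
Z(y, V) = y (Z(y, V) = y + 0 = y)
K(U) = -6 + (-209 + U)/(-165 + U) (K(U) = -6 + (U - 209)/(U - 165) = -6 + (-209 + U)/(-165 + U))
1/(K(Z(-8, -9)) + 15042) + O(-72, 58) = 1/((781 - 5*(-8))/(-165 - 8) + 15042) - 62 = 1/((781 + 40)/(-173) + 15042) - 62 = 1/(-1/173*821 + 15042) - 62 = 1/(-821/173 + 15042) - 62 = 1/(2601445/173) - 62 = 173/2601445 - 62 = -161289417/2601445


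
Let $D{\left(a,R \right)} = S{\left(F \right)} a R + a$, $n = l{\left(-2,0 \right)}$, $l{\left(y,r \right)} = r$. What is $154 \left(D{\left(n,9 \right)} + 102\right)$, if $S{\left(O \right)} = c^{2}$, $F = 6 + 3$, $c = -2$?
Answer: $15708$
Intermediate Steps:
$F = 9$
$S{\left(O \right)} = 4$ ($S{\left(O \right)} = \left(-2\right)^{2} = 4$)
$n = 0$
$D{\left(a,R \right)} = a + 4 R a$ ($D{\left(a,R \right)} = 4 a R + a = 4 R a + a = a + 4 R a$)
$154 \left(D{\left(n,9 \right)} + 102\right) = 154 \left(0 \left(1 + 4 \cdot 9\right) + 102\right) = 154 \left(0 \left(1 + 36\right) + 102\right) = 154 \left(0 \cdot 37 + 102\right) = 154 \left(0 + 102\right) = 154 \cdot 102 = 15708$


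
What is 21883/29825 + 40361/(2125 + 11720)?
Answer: 301347392/82585425 ≈ 3.6489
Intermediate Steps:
21883/29825 + 40361/(2125 + 11720) = 21883*(1/29825) + 40361/13845 = 21883/29825 + 40361*(1/13845) = 21883/29825 + 40361/13845 = 301347392/82585425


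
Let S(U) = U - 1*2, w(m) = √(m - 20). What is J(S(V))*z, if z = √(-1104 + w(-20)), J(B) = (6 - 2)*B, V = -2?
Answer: -16*√(-1104 + 2*I*√10) ≈ -1.5228 - 531.63*I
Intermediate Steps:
w(m) = √(-20 + m)
S(U) = -2 + U (S(U) = U - 2 = -2 + U)
J(B) = 4*B
z = √(-1104 + 2*I*√10) (z = √(-1104 + √(-20 - 20)) = √(-1104 + √(-40)) = √(-1104 + 2*I*√10) ≈ 0.09517 + 33.227*I)
J(S(V))*z = (4*(-2 - 2))*√(-1104 + 2*I*√10) = (4*(-4))*√(-1104 + 2*I*√10) = -16*√(-1104 + 2*I*√10)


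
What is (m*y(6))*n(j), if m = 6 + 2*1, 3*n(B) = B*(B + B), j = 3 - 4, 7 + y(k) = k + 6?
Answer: 80/3 ≈ 26.667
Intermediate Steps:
y(k) = -1 + k (y(k) = -7 + (k + 6) = -7 + (6 + k) = -1 + k)
j = -1
n(B) = 2*B²/3 (n(B) = (B*(B + B))/3 = (B*(2*B))/3 = (2*B²)/3 = 2*B²/3)
m = 8 (m = 6 + 2 = 8)
(m*y(6))*n(j) = (8*(-1 + 6))*((⅔)*(-1)²) = (8*5)*((⅔)*1) = 40*(⅔) = 80/3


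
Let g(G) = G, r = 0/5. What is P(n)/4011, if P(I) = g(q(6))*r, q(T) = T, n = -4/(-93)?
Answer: 0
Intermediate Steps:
n = 4/93 (n = -4*(-1/93) = 4/93 ≈ 0.043011)
r = 0 (r = 0*(⅕) = 0)
P(I) = 0 (P(I) = 6*0 = 0)
P(n)/4011 = 0/4011 = 0*(1/4011) = 0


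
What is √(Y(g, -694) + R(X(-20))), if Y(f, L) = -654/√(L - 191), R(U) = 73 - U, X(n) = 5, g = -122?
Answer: √(5917700 + 64310*I*√885)/295 ≈ 8.3506 + 1.3163*I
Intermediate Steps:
Y(f, L) = -654/√(-191 + L)
√(Y(g, -694) + R(X(-20))) = √(-654/√(-191 - 694) + (73 - 1*5)) = √(-(-218)*I*√885/295 + (73 - 5)) = √(-(-218)*I*√885/295 + 68) = √(218*I*√885/295 + 68) = √(68 + 218*I*√885/295)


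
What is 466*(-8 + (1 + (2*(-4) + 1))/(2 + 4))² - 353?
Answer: 37393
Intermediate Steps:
466*(-8 + (1 + (2*(-4) + 1))/(2 + 4))² - 353 = 466*(-8 + (1 + (-8 + 1))/6)² - 353 = 466*(-8 + (1 - 7)*(⅙))² - 353 = 466*(-8 - 6*⅙)² - 353 = 466*(-8 - 1)² - 353 = 466*(-9)² - 353 = 466*81 - 353 = 37746 - 353 = 37393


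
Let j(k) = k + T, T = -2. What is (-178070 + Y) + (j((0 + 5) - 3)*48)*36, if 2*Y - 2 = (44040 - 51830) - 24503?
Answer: -388431/2 ≈ -1.9422e+5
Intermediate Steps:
Y = -32291/2 (Y = 1 + ((44040 - 51830) - 24503)/2 = 1 + (-7790 - 24503)/2 = 1 + (½)*(-32293) = 1 - 32293/2 = -32291/2 ≈ -16146.)
j(k) = -2 + k (j(k) = k - 2 = -2 + k)
(-178070 + Y) + (j((0 + 5) - 3)*48)*36 = (-178070 - 32291/2) + ((-2 + ((0 + 5) - 3))*48)*36 = -388431/2 + ((-2 + (5 - 3))*48)*36 = -388431/2 + ((-2 + 2)*48)*36 = -388431/2 + (0*48)*36 = -388431/2 + 0*36 = -388431/2 + 0 = -388431/2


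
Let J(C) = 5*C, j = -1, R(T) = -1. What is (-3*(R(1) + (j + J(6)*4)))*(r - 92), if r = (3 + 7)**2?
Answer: -2832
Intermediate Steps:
r = 100 (r = 10**2 = 100)
(-3*(R(1) + (j + J(6)*4)))*(r - 92) = (-3*(-1 + (-1 + (5*6)*4)))*(100 - 92) = -3*(-1 + (-1 + 30*4))*8 = -3*(-1 + (-1 + 120))*8 = -3*(-1 + 119)*8 = -3*118*8 = -354*8 = -2832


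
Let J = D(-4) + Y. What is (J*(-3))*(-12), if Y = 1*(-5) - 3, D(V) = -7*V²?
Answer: -4320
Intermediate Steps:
Y = -8 (Y = -5 - 3 = -8)
J = -120 (J = -7*(-4)² - 8 = -7*16 - 8 = -112 - 8 = -120)
(J*(-3))*(-12) = -120*(-3)*(-12) = 360*(-12) = -4320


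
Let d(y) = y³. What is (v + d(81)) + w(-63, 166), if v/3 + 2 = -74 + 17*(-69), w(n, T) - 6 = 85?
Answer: 527785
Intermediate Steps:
w(n, T) = 91 (w(n, T) = 6 + 85 = 91)
v = -3747 (v = -6 + 3*(-74 + 17*(-69)) = -6 + 3*(-74 - 1173) = -6 + 3*(-1247) = -6 - 3741 = -3747)
(v + d(81)) + w(-63, 166) = (-3747 + 81³) + 91 = (-3747 + 531441) + 91 = 527694 + 91 = 527785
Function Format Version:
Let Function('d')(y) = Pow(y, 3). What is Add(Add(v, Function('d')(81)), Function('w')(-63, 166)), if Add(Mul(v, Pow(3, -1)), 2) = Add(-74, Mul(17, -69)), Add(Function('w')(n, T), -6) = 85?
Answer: 527785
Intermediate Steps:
Function('w')(n, T) = 91 (Function('w')(n, T) = Add(6, 85) = 91)
v = -3747 (v = Add(-6, Mul(3, Add(-74, Mul(17, -69)))) = Add(-6, Mul(3, Add(-74, -1173))) = Add(-6, Mul(3, -1247)) = Add(-6, -3741) = -3747)
Add(Add(v, Function('d')(81)), Function('w')(-63, 166)) = Add(Add(-3747, Pow(81, 3)), 91) = Add(Add(-3747, 531441), 91) = Add(527694, 91) = 527785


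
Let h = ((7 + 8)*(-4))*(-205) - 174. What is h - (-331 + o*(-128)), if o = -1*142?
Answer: -5719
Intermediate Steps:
o = -142
h = 12126 (h = (15*(-4))*(-205) - 174 = -60*(-205) - 174 = 12300 - 174 = 12126)
h - (-331 + o*(-128)) = 12126 - (-331 - 142*(-128)) = 12126 - (-331 + 18176) = 12126 - 1*17845 = 12126 - 17845 = -5719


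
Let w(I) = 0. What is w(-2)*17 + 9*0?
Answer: 0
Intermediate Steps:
w(-2)*17 + 9*0 = 0*17 + 9*0 = 0 + 0 = 0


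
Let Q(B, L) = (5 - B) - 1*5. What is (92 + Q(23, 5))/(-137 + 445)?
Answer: 69/308 ≈ 0.22403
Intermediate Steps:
Q(B, L) = -B (Q(B, L) = (5 - B) - 5 = -B)
(92 + Q(23, 5))/(-137 + 445) = (92 - 1*23)/(-137 + 445) = (92 - 23)/308 = 69*(1/308) = 69/308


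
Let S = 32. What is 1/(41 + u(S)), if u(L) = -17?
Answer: 1/24 ≈ 0.041667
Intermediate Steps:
1/(41 + u(S)) = 1/(41 - 17) = 1/24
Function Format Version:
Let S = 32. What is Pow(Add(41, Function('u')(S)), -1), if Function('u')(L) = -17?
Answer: Rational(1, 24) ≈ 0.041667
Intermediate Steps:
Pow(Add(41, Function('u')(S)), -1) = Pow(Add(41, -17), -1) = Pow(24, -1) = Rational(1, 24)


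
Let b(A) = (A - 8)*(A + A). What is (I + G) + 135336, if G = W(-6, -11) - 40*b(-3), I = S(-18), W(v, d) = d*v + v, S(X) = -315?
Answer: 132441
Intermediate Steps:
b(A) = 2*A*(-8 + A) (b(A) = (-8 + A)*(2*A) = 2*A*(-8 + A))
W(v, d) = v + d*v
I = -315
G = -2580 (G = -6*(1 - 11) - 80*(-3)*(-8 - 3) = -6*(-10) - 80*(-3)*(-11) = 60 - 40*66 = 60 - 2640 = -2580)
(I + G) + 135336 = (-315 - 2580) + 135336 = -2895 + 135336 = 132441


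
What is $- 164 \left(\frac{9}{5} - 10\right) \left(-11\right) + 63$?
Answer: $- \frac{73649}{5} \approx -14730.0$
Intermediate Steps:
$- 164 \left(\frac{9}{5} - 10\right) \left(-11\right) + 63 = - 164 \left(\left(- \frac{41}{5}\right) \left(-11\right)\right) + 63 = \left(-164\right) \frac{451}{5} + 63 = - \frac{73964}{5} + 63 = - \frac{73649}{5}$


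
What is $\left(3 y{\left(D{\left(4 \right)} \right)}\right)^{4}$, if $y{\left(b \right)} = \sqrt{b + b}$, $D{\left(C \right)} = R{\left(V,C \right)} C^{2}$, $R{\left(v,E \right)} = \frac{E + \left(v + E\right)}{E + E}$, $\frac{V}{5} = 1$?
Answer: $219024$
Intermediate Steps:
$V = 5$ ($V = 5 \cdot 1 = 5$)
$R{\left(v,E \right)} = \frac{v + 2 E}{2 E}$ ($R{\left(v,E \right)} = \frac{E + \left(E + v\right)}{2 E} = \left(v + 2 E\right) \frac{1}{2 E} = \frac{v + 2 E}{2 E}$)
$D{\left(C \right)} = C \left(\frac{5}{2} + C\right)$ ($D{\left(C \right)} = \frac{C + \frac{1}{2} \cdot 5}{C} C^{2} = \frac{C + \frac{5}{2}}{C} C^{2} = \frac{\frac{5}{2} + C}{C} C^{2} = C \left(\frac{5}{2} + C\right)$)
$y{\left(b \right)} = \sqrt{2} \sqrt{b}$ ($y{\left(b \right)} = \sqrt{2 b} = \sqrt{2} \sqrt{b}$)
$\left(3 y{\left(D{\left(4 \right)} \right)}\right)^{4} = \left(3 \sqrt{2} \sqrt{\frac{1}{2} \cdot 4 \left(5 + 2 \cdot 4\right)}\right)^{4} = \left(3 \sqrt{2} \sqrt{\frac{1}{2} \cdot 4 \left(5 + 8\right)}\right)^{4} = \left(3 \sqrt{2} \sqrt{\frac{1}{2} \cdot 4 \cdot 13}\right)^{4} = \left(3 \sqrt{2} \sqrt{26}\right)^{4} = \left(3 \cdot 2 \sqrt{13}\right)^{4} = \left(6 \sqrt{13}\right)^{4} = 219024$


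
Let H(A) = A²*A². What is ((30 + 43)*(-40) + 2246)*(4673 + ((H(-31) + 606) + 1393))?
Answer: -626950082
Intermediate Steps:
H(A) = A⁴
((30 + 43)*(-40) + 2246)*(4673 + ((H(-31) + 606) + 1393)) = ((30 + 43)*(-40) + 2246)*(4673 + (((-31)⁴ + 606) + 1393)) = (73*(-40) + 2246)*(4673 + ((923521 + 606) + 1393)) = (-2920 + 2246)*(4673 + (924127 + 1393)) = -674*(4673 + 925520) = -674*930193 = -626950082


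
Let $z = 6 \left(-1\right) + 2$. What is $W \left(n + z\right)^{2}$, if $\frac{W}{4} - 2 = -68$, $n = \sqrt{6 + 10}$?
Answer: $0$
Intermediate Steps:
$z = -4$ ($z = -6 + 2 = -4$)
$n = 4$ ($n = \sqrt{16} = 4$)
$W = -264$ ($W = 8 + 4 \left(-68\right) = 8 - 272 = -264$)
$W \left(n + z\right)^{2} = - 264 \left(4 - 4\right)^{2} = - 264 \cdot 0^{2} = \left(-264\right) 0 = 0$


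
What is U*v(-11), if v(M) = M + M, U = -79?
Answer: 1738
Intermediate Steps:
v(M) = 2*M
U*v(-11) = -158*(-11) = -79*(-22) = 1738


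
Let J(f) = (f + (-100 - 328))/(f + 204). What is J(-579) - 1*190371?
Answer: -71388118/375 ≈ -1.9037e+5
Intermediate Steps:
J(f) = (-428 + f)/(204 + f) (J(f) = (f - 428)/(204 + f) = (-428 + f)/(204 + f))
J(-579) - 1*190371 = (-428 - 579)/(204 - 579) - 1*190371 = -1007/(-375) - 190371 = -1/375*(-1007) - 190371 = 1007/375 - 190371 = -71388118/375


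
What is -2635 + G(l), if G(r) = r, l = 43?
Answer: -2592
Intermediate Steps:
-2635 + G(l) = -2635 + 43 = -2592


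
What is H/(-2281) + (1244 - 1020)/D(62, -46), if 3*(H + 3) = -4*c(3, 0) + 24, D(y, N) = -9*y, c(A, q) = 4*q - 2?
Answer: -257611/636399 ≈ -0.40479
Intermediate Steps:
c(A, q) = -2 + 4*q
H = 23/3 (H = -3 + (-4*(-2 + 4*0) + 24)/3 = -3 + (-4*(-2 + 0) + 24)/3 = -3 + (-4*(-2) + 24)/3 = -3 + (8 + 24)/3 = -3 + (⅓)*32 = -3 + 32/3 = 23/3 ≈ 7.6667)
H/(-2281) + (1244 - 1020)/D(62, -46) = (23/3)/(-2281) + (1244 - 1020)/((-9*62)) = (23/3)*(-1/2281) + 224/(-558) = -23/6843 + 224*(-1/558) = -23/6843 - 112/279 = -257611/636399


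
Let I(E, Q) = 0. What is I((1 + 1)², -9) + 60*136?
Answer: 8160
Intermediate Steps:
I((1 + 1)², -9) + 60*136 = 0 + 60*136 = 0 + 8160 = 8160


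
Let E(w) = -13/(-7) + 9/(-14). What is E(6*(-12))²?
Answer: 289/196 ≈ 1.4745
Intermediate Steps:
E(w) = 17/14 (E(w) = -13*(-⅐) + 9*(-1/14) = 13/7 - 9/14 = 17/14)
E(6*(-12))² = (17/14)² = 289/196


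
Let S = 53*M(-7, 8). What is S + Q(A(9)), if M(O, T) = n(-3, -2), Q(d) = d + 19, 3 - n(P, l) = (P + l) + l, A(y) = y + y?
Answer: 567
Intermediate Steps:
A(y) = 2*y
n(P, l) = 3 - P - 2*l (n(P, l) = 3 - ((P + l) + l) = 3 - (P + 2*l) = 3 + (-P - 2*l) = 3 - P - 2*l)
Q(d) = 19 + d
M(O, T) = 10 (M(O, T) = 3 - 1*(-3) - 2*(-2) = 3 + 3 + 4 = 10)
S = 530 (S = 53*10 = 530)
S + Q(A(9)) = 530 + (19 + 2*9) = 530 + (19 + 18) = 530 + 37 = 567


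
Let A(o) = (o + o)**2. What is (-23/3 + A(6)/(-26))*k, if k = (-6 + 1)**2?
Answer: -12875/39 ≈ -330.13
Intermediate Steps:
A(o) = 4*o**2 (A(o) = (2*o)**2 = 4*o**2)
k = 25 (k = (-5)**2 = 25)
(-23/3 + A(6)/(-26))*k = (-23/3 + (4*6**2)/(-26))*25 = (-23*1/3 + (4*36)*(-1/26))*25 = (-23/3 + 144*(-1/26))*25 = (-23/3 - 72/13)*25 = -515/39*25 = -12875/39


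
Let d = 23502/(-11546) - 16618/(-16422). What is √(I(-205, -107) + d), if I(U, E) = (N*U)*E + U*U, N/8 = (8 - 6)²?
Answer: √64488711381021933/294423 ≈ 862.52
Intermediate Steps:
N = 32 (N = 8*(8 - 6)² = 8*2² = 8*4 = 32)
I(U, E) = U² + 32*E*U (I(U, E) = (32*U)*E + U*U = 32*E*U + U² = U² + 32*E*U)
d = -301364/294423 (d = 23502*(-1/11546) - 16618*(-1/16422) = -11751/5773 + 1187/1173 = -301364/294423 ≈ -1.0236)
√(I(-205, -107) + d) = √(-205*(-205 + 32*(-107)) - 301364/294423) = √(-205*(-205 - 3424) - 301364/294423) = √(-205*(-3629) - 301364/294423) = √(743945 - 301364/294423) = √(219034217371/294423) = √64488711381021933/294423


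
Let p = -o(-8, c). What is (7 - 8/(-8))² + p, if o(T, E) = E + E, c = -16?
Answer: 96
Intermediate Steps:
o(T, E) = 2*E
p = 32 (p = -2*(-16) = -1*(-32) = 32)
(7 - 8/(-8))² + p = (7 - 8/(-8))² + 32 = (7 - 8*(-⅛))² + 32 = (7 + 1)² + 32 = 8² + 32 = 64 + 32 = 96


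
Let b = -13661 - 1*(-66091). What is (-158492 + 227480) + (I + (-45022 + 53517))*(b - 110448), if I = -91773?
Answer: 4831691992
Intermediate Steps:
b = 52430 (b = -13661 + 66091 = 52430)
(-158492 + 227480) + (I + (-45022 + 53517))*(b - 110448) = (-158492 + 227480) + (-91773 + (-45022 + 53517))*(52430 - 110448) = 68988 + (-91773 + 8495)*(-58018) = 68988 - 83278*(-58018) = 68988 + 4831623004 = 4831691992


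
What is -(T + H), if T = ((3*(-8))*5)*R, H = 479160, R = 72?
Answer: -470520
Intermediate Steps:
T = -8640 (T = ((3*(-8))*5)*72 = -24*5*72 = -120*72 = -8640)
-(T + H) = -(-8640 + 479160) = -1*470520 = -470520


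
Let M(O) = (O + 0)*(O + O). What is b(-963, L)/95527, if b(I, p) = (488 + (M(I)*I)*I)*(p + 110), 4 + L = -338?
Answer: -399046153755920/95527 ≈ -4.1773e+9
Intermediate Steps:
M(O) = 2*O**2 (M(O) = O*(2*O) = 2*O**2)
L = -342 (L = -4 - 338 = -342)
b(I, p) = (110 + p)*(488 + 2*I**4) (b(I, p) = (488 + ((2*I**2)*I)*I)*(p + 110) = (488 + (2*I**3)*I)*(110 + p) = (488 + 2*I**4)*(110 + p) = (110 + p)*(488 + 2*I**4))
b(-963, L)/95527 = (53680 + 220*(-963)**4 + 488*(-342) + 2*(-342)*(-963)**4)/95527 = (53680 + 220*860013262161 - 166896 + 2*(-342)*860013262161)*(1/95527) = (53680 + 189202917675420 - 166896 - 588249071318124)*(1/95527) = -399046153755920*1/95527 = -399046153755920/95527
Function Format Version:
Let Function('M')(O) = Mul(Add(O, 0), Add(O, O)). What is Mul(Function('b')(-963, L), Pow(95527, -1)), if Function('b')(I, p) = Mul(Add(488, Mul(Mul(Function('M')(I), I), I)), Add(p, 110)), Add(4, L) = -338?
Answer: Rational(-399046153755920, 95527) ≈ -4.1773e+9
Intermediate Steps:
Function('M')(O) = Mul(2, Pow(O, 2)) (Function('M')(O) = Mul(O, Mul(2, O)) = Mul(2, Pow(O, 2)))
L = -342 (L = Add(-4, -338) = -342)
Function('b')(I, p) = Mul(Add(110, p), Add(488, Mul(2, Pow(I, 4)))) (Function('b')(I, p) = Mul(Add(488, Mul(Mul(Mul(2, Pow(I, 2)), I), I)), Add(p, 110)) = Mul(Add(488, Mul(Mul(2, Pow(I, 3)), I)), Add(110, p)) = Mul(Add(488, Mul(2, Pow(I, 4))), Add(110, p)) = Mul(Add(110, p), Add(488, Mul(2, Pow(I, 4)))))
Mul(Function('b')(-963, L), Pow(95527, -1)) = Mul(Add(53680, Mul(220, Pow(-963, 4)), Mul(488, -342), Mul(2, -342, Pow(-963, 4))), Pow(95527, -1)) = Mul(Add(53680, Mul(220, 860013262161), -166896, Mul(2, -342, 860013262161)), Rational(1, 95527)) = Mul(Add(53680, 189202917675420, -166896, -588249071318124), Rational(1, 95527)) = Mul(-399046153755920, Rational(1, 95527)) = Rational(-399046153755920, 95527)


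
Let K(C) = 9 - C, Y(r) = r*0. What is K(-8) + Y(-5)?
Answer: 17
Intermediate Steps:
Y(r) = 0
K(-8) + Y(-5) = (9 - 1*(-8)) + 0 = (9 + 8) + 0 = 17 + 0 = 17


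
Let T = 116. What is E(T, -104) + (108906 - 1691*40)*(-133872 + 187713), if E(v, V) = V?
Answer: 2221802602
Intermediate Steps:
E(T, -104) + (108906 - 1691*40)*(-133872 + 187713) = -104 + (108906 - 1691*40)*(-133872 + 187713) = -104 + (108906 - 67640)*53841 = -104 + 41266*53841 = -104 + 2221802706 = 2221802602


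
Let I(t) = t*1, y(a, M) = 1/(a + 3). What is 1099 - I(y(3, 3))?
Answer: 6593/6 ≈ 1098.8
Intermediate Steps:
y(a, M) = 1/(3 + a)
I(t) = t
1099 - I(y(3, 3)) = 1099 - 1/(3 + 3) = 1099 - 1/6 = 6593/6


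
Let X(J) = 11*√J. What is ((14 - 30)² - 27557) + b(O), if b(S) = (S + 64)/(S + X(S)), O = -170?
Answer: -7944485/291 + 583*I*√170/24735 ≈ -27301.0 + 0.30731*I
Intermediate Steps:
b(S) = (64 + S)/(S + 11*√S) (b(S) = (S + 64)/(S + 11*√S) = (64 + S)/(S + 11*√S))
((14 - 30)² - 27557) + b(O) = ((14 - 30)² - 27557) + (64 - 170)/(-170 + 11*√(-170)) = ((-16)² - 27557) - 106/(-170 + 11*(I*√170)) = (256 - 27557) - 106/(-170 + 11*I*√170) = -27301 - 106/(-170 + 11*I*√170)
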